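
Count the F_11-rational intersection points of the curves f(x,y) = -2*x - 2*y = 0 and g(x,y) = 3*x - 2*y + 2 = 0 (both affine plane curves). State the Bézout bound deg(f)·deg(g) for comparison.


Common zeros: {(4, 7)}; count = 1; Bézout bound = 1.

deg(f) = 1, deg(g) = 1, so Bézout bound = 1.
Scan x ∈ F_11. For each x, list the y ∈ F_11 with f(x, y) ≡ 0 and those with g(x, y) ≡ 0 (mod 11); the common zeros in that column are the intersection.
  x = 0: f ≡ 0 at y ∈ {0}; g ≡ 0 at y ∈ {1}; common: ∅.
  x = 1: f ≡ 0 at y ∈ {10}; g ≡ 0 at y ∈ {8}; common: ∅.
  x = 2: f ≡ 0 at y ∈ {9}; g ≡ 0 at y ∈ {4}; common: ∅.
  x = 3: f ≡ 0 at y ∈ {8}; g ≡ 0 at y ∈ {0}; common: ∅.
  x = 4: f ≡ 0 at y ∈ {7}; g ≡ 0 at y ∈ {7}; common: {7}.
  x = 5: f ≡ 0 at y ∈ {6}; g ≡ 0 at y ∈ {3}; common: ∅.
  x = 6: f ≡ 0 at y ∈ {5}; g ≡ 0 at y ∈ {10}; common: ∅.
  x = 7: f ≡ 0 at y ∈ {4}; g ≡ 0 at y ∈ {6}; common: ∅.
  x = 8: f ≡ 0 at y ∈ {3}; g ≡ 0 at y ∈ {2}; common: ∅.
  x = 9: f ≡ 0 at y ∈ {2}; g ≡ 0 at y ∈ {9}; common: ∅.
  x = 10: f ≡ 0 at y ∈ {1}; g ≡ 0 at y ∈ {5}; common: ∅.
Collecting: common zeros = {(4, 7)}, so the count is 1.
Comparison with the Bézout bound: 1 ≤ 1 = deg(f)·deg(g), as expected for curves with no common component (the bound is attained).


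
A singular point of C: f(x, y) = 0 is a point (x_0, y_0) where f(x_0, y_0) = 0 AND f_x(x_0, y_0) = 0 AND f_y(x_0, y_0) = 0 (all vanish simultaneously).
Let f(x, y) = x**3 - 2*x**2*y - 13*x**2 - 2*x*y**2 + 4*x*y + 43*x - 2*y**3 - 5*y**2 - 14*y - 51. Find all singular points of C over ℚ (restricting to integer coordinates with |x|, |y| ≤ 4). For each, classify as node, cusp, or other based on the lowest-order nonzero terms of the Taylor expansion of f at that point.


Singular points: {(3, -2)}; classification: cusp.

Compute partial derivatives:
  f_x = 3*x**2 - 4*x*y - 26*x - 2*y**2 + 4*y + 43.
  f_y = -2*x**2 - 4*x*y + 4*x - 6*y**2 - 10*y - 14.
Scan x_0 ∈ {−4, ..., 4}. For each x_0, f_y(x_0, y) is a polynomial in y; find its integer roots y ∈ {−4, ..., 4}, then test f_x and f at those candidates.
  x = -4: f_y(-4, y) = -6*y**2 + 6*y - 62; no integer root y with |y| ≤ 4.
  x = -3: f_y(-3, y) = -6*y**2 + 2*y - 44; no integer root y with |y| ≤ 4.
  x = -2: f_y(-2, y) = -6*y**2 - 2*y - 30; no integer root y with |y| ≤ 4.
  x = -1: f_y(-1, y) = -6*y**2 - 6*y - 20; no integer root y with |y| ≤ 4.
  x = 0: f_y(0, y) = -6*y**2 - 10*y - 14; no integer root y with |y| ≤ 4.
  x = 1: f_y(1, y) = -6*y**2 - 14*y - 12; no integer root y with |y| ≤ 4.
  x = 2: f_y(2, y) = -6*y**2 - 18*y - 14; no integer root y with |y| ≤ 4.
  x = 3: f_y(3, y) = -6*y**2 - 22*y - 20; vanishes at y ∈ {-2}. (3, -2): f_x = 0, f = 0 — SINGULAR.
  x = 4: f_y(4, y) = -6*y**2 - 26*y - 30; no integer root y with |y| ≤ 4.
Only singular point on the grid: (3, -2).
Classify: substitute x = 3 + u, y = -2 + v and expand: f = u**3 - 2*u**2*v - 2*u*v**2 - 2*v**3 + v**2.
No constant or linear terms (consistent with a singular point). Quadratic part: v**2. Cubic part: u**3 - 2*u**2*v - 2*u*v**2 - 2*v**3.
The quadratic part v**2 is a perfect square, so there is a single (double) tangent line v = 0, i.e. y = -2. Restricting the cubic part to that line (v = 0) leaves u**3 ≠ 0, so f is not divisible by v and the branch is v² ≈ -u**3 to lowest order — this is a cusp.
Classification: cusp.


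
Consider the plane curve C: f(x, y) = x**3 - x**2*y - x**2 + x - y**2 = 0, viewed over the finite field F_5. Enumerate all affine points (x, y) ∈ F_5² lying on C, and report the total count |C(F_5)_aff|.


Affine F_5-points: {(0, 0), (1, 2), (2, 3), (3, 3), (4, 1), (4, 3)}; count = 6.

For each of the 25 pairs (x, y) ∈ F_5², evaluate f(x, y) mod 5. Record the zeros.
  x = 0: [0↦0, 1↦4, 2↦1, 3↦1, 4↦4]  zeros at y ∈ {0}
  x = 1: [0↦1, 1↦4, 2↦0, 3↦4, 4↦1]  zeros at y ∈ {2}
  x = 2: [0↦1, 1↦1, 2↦4, 3↦0, 4↦4]  zeros at y ∈ {3}
  x = 3: [0↦1, 1↦1, 2↦4, 3↦0, 4↦4]  zeros at y ∈ {3}
  x = 4: [0↦2, 1↦0, 2↦1, 3↦0, 4↦2]  zeros at y ∈ {1, 3}
Collecting zeros: affine points = {(0, 0), (1, 2), (2, 3), (3, 3), (4, 1), (4, 3)}.
Total count |C(F_5)_aff| = 6.


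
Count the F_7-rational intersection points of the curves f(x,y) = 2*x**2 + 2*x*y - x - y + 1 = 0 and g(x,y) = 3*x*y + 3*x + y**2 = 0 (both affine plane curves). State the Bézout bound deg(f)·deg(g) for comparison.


Common zeros: ∅; count = 0; Bézout bound = 4.

deg(f) = 2, deg(g) = 2, so Bézout bound = 4.
Scan x ∈ F_7. For each x, list the y ∈ F_7 with f(x, y) ≡ 0 and those with g(x, y) ≡ 0 (mod 7); the common zeros in that column are the intersection.
  x = 0: f ≡ 0 at y ∈ {1}; g ≡ 0 at y ∈ {0}; common: ∅.
  x = 1: f ≡ 0 at y ∈ {5}; g ≡ 0 at y ∈ {1, 3}; common: ∅.
  x = 2: f ≡ 0 at y ∈ {0}; g ≡ 0 at y ∈ ∅; common: ∅.
  x = 3: f ≡ 0 at y ∈ {1}; g ≡ 0 at y ∈ ∅; common: ∅.
  x = 4: f ≡ 0 at y ∈ ∅; g ≡ 0 at y ∈ ∅; common: ∅.
  x = 5: f ≡ 0 at y ∈ {5}; g ≡ 0 at y ∈ {2, 4}; common: ∅.
  x = 6: f ≡ 0 at y ∈ {6}; g ≡ 0 at y ∈ {5}; common: ∅.
Collecting: common zeros = ∅, so the count is 0.
Comparison with the Bézout bound: 0 ≤ 4 = deg(f)·deg(g), as expected for curves with no common component (the affine F_7-count falls short of the bound because intersections may lie at infinity, over extension fields, or carry multiplicity).


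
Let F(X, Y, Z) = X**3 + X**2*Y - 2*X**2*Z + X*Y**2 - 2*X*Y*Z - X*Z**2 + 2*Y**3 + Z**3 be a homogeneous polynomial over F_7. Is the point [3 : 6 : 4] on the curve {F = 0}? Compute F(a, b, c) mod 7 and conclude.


F(3,6,4) ≡ 1 (mod 7); P is NOT on the curve.

Evaluate F(3, 6, 4) term-by-term (mod 7).
  X**3 ↦ 1·27·1·1 = 27
  X**2*Y ↦ 1·9·6·1 = 54
  -2*X**2*Z ↦ -2·9·1·4 = -72
  X*Y**2 ↦ 1·3·36·1 = 108
  -2*X*Y*Z ↦ -2·3·6·4 = -144
  -X*Z**2 ↦ -1·3·1·16 = -48
  2*Y**3 ↦ 2·1·216·1 = 432
  Z**3 ↦ 1·1·1·64 = 64
Sum: F(3, 6, 4) = (27) + (54) + (-72) + (108) + (-144) + (-48) + (432) + (64) = 421.
Reducing mod 7: 421 ≡ 1 (mod 7).
Since F(a, b, c) ≡ 1 ≠ 0 (mod 7), P does NOT lie on the curve.


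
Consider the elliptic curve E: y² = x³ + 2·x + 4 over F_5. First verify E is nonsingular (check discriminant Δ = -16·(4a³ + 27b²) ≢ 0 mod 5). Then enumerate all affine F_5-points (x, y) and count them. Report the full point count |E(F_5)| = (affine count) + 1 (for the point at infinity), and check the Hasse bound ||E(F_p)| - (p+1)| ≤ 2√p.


Affine points = {(0, 2), (0, 3), (2, 1), (2, 4), (4, 1), (4, 4)}; affine count = 6; |E(F_5)| = 7.

Discriminant check: Δ ∝ 4a³ + 27b² = 4·2³ + 27·4² = 4·8 + 27·16 ≡ 4 (mod 5). Nonzero ⇒ E is nonsingular.
For each x ∈ F_5, compute rhs = x³ + 2·x + 4 mod 5, then count y ∈ F_5 with y² ≡ rhs.
  x = 0: rhs = 4, matching y values: 2, 3 (2 points).
  x = 1: rhs = 2, matching y values: none (0 points).
  x = 2: rhs = 1, matching y values: 1, 4 (2 points).
  x = 3: rhs = 2, matching y values: none (0 points).
  x = 4: rhs = 1, matching y values: 1, 4 (2 points).
Total affine count: 6.
Full point count |E(F_5)| = 6 + 1 = 7.
Hasse bound: |7 − (5+1)| = |1| = 1 ≤ 2√5 ≈ 4.4721 ✓.


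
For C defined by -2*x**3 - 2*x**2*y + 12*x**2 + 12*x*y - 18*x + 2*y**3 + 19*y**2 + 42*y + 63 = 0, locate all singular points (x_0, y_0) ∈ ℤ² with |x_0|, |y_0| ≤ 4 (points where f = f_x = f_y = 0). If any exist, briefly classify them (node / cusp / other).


Singular points: {(3, -3)}; classification: cusp.

Compute partial derivatives:
  f_x = -6*x**2 - 4*x*y + 24*x + 12*y - 18.
  f_y = -2*x**2 + 12*x + 6*y**2 + 38*y + 42.
Scan x_0 ∈ {−4, ..., 4}. For each x_0, f_y(x_0, y) is a polynomial in y; find its integer roots y ∈ {−4, ..., 4}, then test f_x and f at those candidates.
  x = -4: f_y(-4, y) = 6*y**2 + 38*y - 38; no integer root y with |y| ≤ 4.
  x = -3: f_y(-3, y) = 6*y**2 + 38*y - 12; no integer root y with |y| ≤ 4.
  x = -2: f_y(-2, y) = 6*y**2 + 38*y + 10; no integer root y with |y| ≤ 4.
  x = -1: f_y(-1, y) = 6*y**2 + 38*y + 28; no integer root y with |y| ≤ 4.
  x = 0: f_y(0, y) = 6*y**2 + 38*y + 42; no integer root y with |y| ≤ 4.
  x = 1: f_y(1, y) = 6*y**2 + 38*y + 52; vanishes at y ∈ {-2}. (1, -2): f_x = -16 ≠ 0.
  x = 2: f_y(2, y) = 6*y**2 + 38*y + 58; no integer root y with |y| ≤ 4.
  x = 3: f_y(3, y) = 6*y**2 + 38*y + 60; vanishes at y ∈ {-3}. (3, -3): f_x = 0, f = 0 — SINGULAR.
  x = 4: f_y(4, y) = 6*y**2 + 38*y + 58; no integer root y with |y| ≤ 4.
Only singular point on the grid: (3, -3).
Classify: substitute x = 3 + u, y = -3 + v and expand: f = -2*u**3 - 2*u**2*v + 2*v**3 + v**2.
No constant or linear terms (consistent with a singular point). Quadratic part: v**2. Cubic part: -2*u**3 - 2*u**2*v + 2*v**3.
The quadratic part v**2 is a perfect square, so there is a single (double) tangent line v = 0, i.e. y = -3. Restricting the cubic part to that line (v = 0) leaves -2*u**3 ≠ 0, so f is not divisible by v and the branch is v² ≈ 2*u**3 to lowest order — this is a cusp.
Classification: cusp.


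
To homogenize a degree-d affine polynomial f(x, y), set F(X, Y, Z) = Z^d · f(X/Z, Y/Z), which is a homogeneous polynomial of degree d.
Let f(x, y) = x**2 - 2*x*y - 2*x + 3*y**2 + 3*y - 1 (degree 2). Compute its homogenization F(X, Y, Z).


F(X, Y, Z) = X**2 - 2*X*Y - 2*X*Z + 3*Y**2 + 3*Y*Z - Z**2

deg(f) = 2.
Substitute x = X/Z, y = Y/Z into f, then multiply by Z^2.
  monomial 1·x^2·y^0 ↦ 1·X^2·Y^0·Z^0.
  monomial -2·x^1·y^1 ↦ -2·X^1·Y^1·Z^0.
  monomial -2·x^1·y^0 ↦ -2·X^1·Y^0·Z^1.
  monomial 3·x^0·y^2 ↦ 3·X^0·Y^2·Z^0.
  monomial 3·x^0·y^1 ↦ 3·X^0·Y^1·Z^1.
  monomial -1·x^0·y^0 ↦ -1·X^0·Y^0·Z^2.
Collecting: F(X, Y, Z) = X**2 - 2*X*Y - 2*X*Z + 3*Y**2 + 3*Y*Z - Z**2.


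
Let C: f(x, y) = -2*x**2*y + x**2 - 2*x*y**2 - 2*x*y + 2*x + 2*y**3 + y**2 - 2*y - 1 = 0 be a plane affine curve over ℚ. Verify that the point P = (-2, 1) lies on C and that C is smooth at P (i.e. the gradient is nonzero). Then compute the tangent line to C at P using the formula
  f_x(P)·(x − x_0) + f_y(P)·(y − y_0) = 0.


Tangent line at P: 2*x + 10*y - 6 = 0.

Step 1: f(-2, 1) = 0, so P lies on C.
Step 2: partial derivatives
  f_x(x, y) = -4*x*y + 2*x - 2*y**2 - 2*y + 2, f_y(x, y) = -2*x**2 - 4*x*y - 2*x + 6*y**2 + 2*y - 2.
  f_x(P) = 2, f_y(P) = 10 (gradient nonzero, so P is smooth).
Step 3: tangent line at P: 2·(x − -2) + 10·(y − 1) = 0.
Expanding: 2*x + 10*y - 6 = 0.


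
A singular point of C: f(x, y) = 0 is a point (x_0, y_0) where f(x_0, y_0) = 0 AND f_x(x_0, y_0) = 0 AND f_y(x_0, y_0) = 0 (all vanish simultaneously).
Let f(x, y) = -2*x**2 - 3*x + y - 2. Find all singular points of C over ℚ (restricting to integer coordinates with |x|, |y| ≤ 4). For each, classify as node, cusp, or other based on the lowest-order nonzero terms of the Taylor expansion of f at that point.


No singular points in the scanned grid; C is smooth there.

Compute partial derivatives:
  f_x = -4*x - 3.
  f_y = 1.
f_y = 1 is a nonzero constant, so f_y never vanishes: no point (x, y) can satisfy f = f_x = f_y = 0. In particular no (x, y) ∈ {−4, ..., 4}² is singular; the curve is smooth.


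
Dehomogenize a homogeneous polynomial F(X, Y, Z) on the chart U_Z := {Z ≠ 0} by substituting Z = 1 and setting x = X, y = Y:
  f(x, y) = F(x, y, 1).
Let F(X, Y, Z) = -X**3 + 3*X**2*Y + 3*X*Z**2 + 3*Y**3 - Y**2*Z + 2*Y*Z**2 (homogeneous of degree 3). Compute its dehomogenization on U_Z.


f(x, y) = -x**3 + 3*x**2*y + 3*x + 3*y**3 - y**2 + 2*y

On U_Z we set Z = 1. Each monomial c·X^i·Y^j·Z^k in F becomes c·x^i·y^j·1^k = c·x^i·y^j.
Substituting Z = 1: F(X, Y, 1) = -x**3 + 3*x**2*y + 3*x + 3*y**3 - y**2 + 2*y.
Note: deg(f) ≤ deg(F) = 3; strict inequality happens when F is divisible by Z (lost terms).


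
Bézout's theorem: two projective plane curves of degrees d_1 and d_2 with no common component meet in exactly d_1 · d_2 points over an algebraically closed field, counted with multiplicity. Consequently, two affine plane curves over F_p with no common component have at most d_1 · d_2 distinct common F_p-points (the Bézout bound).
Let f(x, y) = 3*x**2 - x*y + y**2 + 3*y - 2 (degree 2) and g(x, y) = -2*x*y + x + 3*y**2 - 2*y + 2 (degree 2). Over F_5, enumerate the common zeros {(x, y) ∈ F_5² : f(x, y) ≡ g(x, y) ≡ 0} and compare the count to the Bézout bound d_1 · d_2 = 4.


Common zeros: {(1, 4), (3, 0)}; count = 2; Bézout bound = 4.

deg(f) = 2, deg(g) = 2, so Bézout bound = 4.
Scan x ∈ F_5. For each x, list the y ∈ F_5 with f(x, y) ≡ 0 and those with g(x, y) ≡ 0 (mod 5); the common zeros in that column are the intersection.
  x = 0: f ≡ 0 at y ∈ ∅; g ≡ 0 at y ∈ {2}; common: ∅.
  x = 1: f ≡ 0 at y ∈ {4}; g ≡ 0 at y ∈ {4}; common: {4}.
  x = 2: f ≡ 0 at y ∈ {0, 4}; g ≡ 0 at y ∈ ∅; common: ∅.
  x = 3: f ≡ 0 at y ∈ {0}; g ≡ 0 at y ∈ {0, 1}; common: {0}.
  x = 4: f ≡ 0 at y ∈ ∅; g ≡ 0 at y ∈ ∅; common: ∅.
Collecting: common zeros = {(1, 4), (3, 0)}, so the count is 2.
Comparison with the Bézout bound: 2 ≤ 4 = deg(f)·deg(g), as expected for curves with no common component (the affine F_5-count falls short of the bound because intersections may lie at infinity, over extension fields, or carry multiplicity).


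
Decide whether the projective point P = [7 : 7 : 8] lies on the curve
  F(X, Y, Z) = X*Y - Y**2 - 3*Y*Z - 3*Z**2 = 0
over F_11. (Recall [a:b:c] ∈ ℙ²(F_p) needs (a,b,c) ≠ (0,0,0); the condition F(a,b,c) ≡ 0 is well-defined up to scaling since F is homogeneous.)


F(7,7,8) ≡ 3 (mod 11); P is NOT on the curve.

Evaluate F(7, 7, 8) term-by-term (mod 11).
  X*Y ↦ 1·7·7·1 = 49
  -Y**2 ↦ -1·1·49·1 = -49
  -3*Y*Z ↦ -3·1·7·8 = -168
  -3*Z**2 ↦ -3·1·1·64 = -192
Sum: F(7, 7, 8) = (49) + (-49) + (-168) + (-192) = -360.
Reducing mod 11: -360 ≡ 3 (mod 11).
Since F(a, b, c) ≡ 3 ≠ 0 (mod 11), P does NOT lie on the curve.


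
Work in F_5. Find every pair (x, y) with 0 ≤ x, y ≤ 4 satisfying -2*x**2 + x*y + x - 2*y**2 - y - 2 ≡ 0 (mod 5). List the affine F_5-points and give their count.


Affine F_5-points: {(0, 1), (1, 1), (1, 4), (4, 0), (4, 4)}; count = 5.

For each of the 25 pairs (x, y) ∈ F_5², evaluate f(x, y) mod 5. Record the zeros.
  x = 0: [0↦3, 1↦0, 2↦3, 3↦2, 4↦2]  zeros at y ∈ {1}
  x = 1: [0↦2, 1↦0, 2↦4, 3↦4, 4↦0]  zeros at y ∈ {1, 4}
  x = 2: [0↦2, 1↦1, 2↦1, 3↦2, 4↦4]  zeros at y ∈ ∅
  x = 3: [0↦3, 1↦3, 2↦4, 3↦1, 4↦4]  zeros at y ∈ ∅
  x = 4: [0↦0, 1↦1, 2↦3, 3↦1, 4↦0]  zeros at y ∈ {0, 4}
Collecting zeros: affine points = {(0, 1), (1, 1), (1, 4), (4, 0), (4, 4)}.
Total count |C(F_5)_aff| = 5.


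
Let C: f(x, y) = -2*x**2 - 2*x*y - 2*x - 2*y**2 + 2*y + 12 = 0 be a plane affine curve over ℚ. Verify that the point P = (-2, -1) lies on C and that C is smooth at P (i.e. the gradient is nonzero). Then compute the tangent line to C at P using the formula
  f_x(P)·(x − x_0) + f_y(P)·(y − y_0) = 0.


Tangent line at P: 8*x + 10*y + 26 = 0.

Step 1: f(-2, -1) = 0, so P lies on C.
Step 2: partial derivatives
  f_x(x, y) = -4*x - 2*y - 2, f_y(x, y) = -2*x - 4*y + 2.
  f_x(P) = 8, f_y(P) = 10 (gradient nonzero, so P is smooth).
Step 3: tangent line at P: 8·(x − -2) + 10·(y − -1) = 0.
Expanding: 8*x + 10*y + 26 = 0.


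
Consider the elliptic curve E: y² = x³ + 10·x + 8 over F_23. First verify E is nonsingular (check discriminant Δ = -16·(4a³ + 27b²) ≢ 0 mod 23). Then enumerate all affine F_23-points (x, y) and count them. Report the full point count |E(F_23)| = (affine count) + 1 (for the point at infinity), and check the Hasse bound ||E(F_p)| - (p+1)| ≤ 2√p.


Affine points = {(0, 10), (0, 13), (2, 6), (2, 17), (6, 10), (6, 13), (8, 5), (8, 18), (10, 2), (10, 21), (11, 0), (12, 4), (12, 19), (13, 9), (13, 14), (16, 3), (16, 20), (17, 10), (17, 13), (21, 7), (21, 16)}; affine count = 21; |E(F_23)| = 22.

Discriminant check: Δ ∝ 4a³ + 27b² = 4·10³ + 27·8² = 4·1000 + 27·64 ≡ 1 (mod 23). Nonzero ⇒ E is nonsingular.
For each x ∈ F_23, compute rhs = x³ + 10·x + 8 mod 23, then count y ∈ F_23 with y² ≡ rhs.
  x = 0: rhs = 8, matching y values: 10, 13 (2 points).
  x = 1: rhs = 19, matching y values: none (0 points).
  x = 2: rhs = 13, matching y values: 6, 17 (2 points).
  x = 3: rhs = 19, matching y values: none (0 points).
  x = 4: rhs = 20, matching y values: none (0 points).
  x = 5: rhs = 22, matching y values: none (0 points).
  x = 6: rhs = 8, matching y values: 10, 13 (2 points).
  x = 7: rhs = 7, matching y values: none (0 points).
  x = 8: rhs = 2, matching y values: 5, 18 (2 points).
  x = 9: rhs = 22, matching y values: none (0 points).
  x = 10: rhs = 4, matching y values: 2, 21 (2 points).
  x = 11: rhs = 0, matching y values: 0 (1 points).
  x = 12: rhs = 16, matching y values: 4, 19 (2 points).
  x = 13: rhs = 12, matching y values: 9, 14 (2 points).
  x = 14: rhs = 17, matching y values: none (0 points).
  x = 15: rhs = 14, matching y values: none (0 points).
  x = 16: rhs = 9, matching y values: 3, 20 (2 points).
  x = 17: rhs = 8, matching y values: 10, 13 (2 points).
  x = 18: rhs = 17, matching y values: none (0 points).
  x = 19: rhs = 19, matching y values: none (0 points).
  x = 20: rhs = 20, matching y values: none (0 points).
  x = 21: rhs = 3, matching y values: 7, 16 (2 points).
  x = 22: rhs = 20, matching y values: none (0 points).
Total affine count: 21.
Full point count |E(F_23)| = 21 + 1 = 22.
Hasse bound: |22 − (23+1)| = |-2| = 2 ≤ 2√23 ≈ 9.5917 ✓.


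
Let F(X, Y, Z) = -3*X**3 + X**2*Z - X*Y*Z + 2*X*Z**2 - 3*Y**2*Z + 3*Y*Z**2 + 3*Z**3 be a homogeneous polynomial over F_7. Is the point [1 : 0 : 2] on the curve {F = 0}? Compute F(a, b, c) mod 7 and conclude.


F(1,0,2) ≡ 3 (mod 7); P is NOT on the curve.

Evaluate F(1, 0, 2) term-by-term (mod 7).
  -3*X**3 ↦ -3·1·1·1 = -3
  X**2*Z ↦ 1·1·1·2 = 2
  -X*Y*Z ↦ -1·1·0·2 = 0
  2*X*Z**2 ↦ 2·1·1·4 = 8
  -3*Y**2*Z ↦ -3·1·0·2 = 0
  3*Y*Z**2 ↦ 3·1·0·4 = 0
  3*Z**3 ↦ 3·1·1·8 = 24
Sum: F(1, 0, 2) = (-3) + (2) + (0) + (8) + (0) + (0) + (24) = 31.
Reducing mod 7: 31 ≡ 3 (mod 7).
Since F(a, b, c) ≡ 3 ≠ 0 (mod 7), P does NOT lie on the curve.


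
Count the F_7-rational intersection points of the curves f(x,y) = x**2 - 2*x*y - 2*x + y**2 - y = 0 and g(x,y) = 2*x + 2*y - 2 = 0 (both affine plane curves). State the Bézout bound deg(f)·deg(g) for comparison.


Common zeros: {(0, 1), (3, 5)}; count = 2; Bézout bound = 2.

deg(f) = 2, deg(g) = 1, so Bézout bound = 2.
Scan x ∈ F_7. For each x, list the y ∈ F_7 with f(x, y) ≡ 0 and those with g(x, y) ≡ 0 (mod 7); the common zeros in that column are the intersection.
  x = 0: f ≡ 0 at y ∈ {0, 1}; g ≡ 0 at y ∈ {1}; common: {1}.
  x = 1: f ≡ 0 at y ∈ ∅; g ≡ 0 at y ∈ {0}; common: ∅.
  x = 2: f ≡ 0 at y ∈ {0, 5}; g ≡ 0 at y ∈ {6}; common: ∅.
  x = 3: f ≡ 0 at y ∈ {2, 5}; g ≡ 0 at y ∈ {5}; common: {5}.
  x = 4: f ≡ 0 at y ∈ {1}; g ≡ 0 at y ∈ {4}; common: ∅.
  x = 5: f ≡ 0 at y ∈ ∅; g ≡ 0 at y ∈ {3}; common: ∅.
  x = 6: f ≡ 0 at y ∈ ∅; g ≡ 0 at y ∈ {2}; common: ∅.
Collecting: common zeros = {(0, 1), (3, 5)}, so the count is 2.
Comparison with the Bézout bound: 2 ≤ 2 = deg(f)·deg(g), as expected for curves with no common component (the bound is attained).


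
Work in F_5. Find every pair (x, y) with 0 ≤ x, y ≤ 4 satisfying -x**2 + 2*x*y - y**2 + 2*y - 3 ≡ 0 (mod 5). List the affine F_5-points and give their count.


Affine F_5-points: {(1, 2), (3, 1), (3, 2), (4, 1), (4, 4)}; count = 5.

For each of the 25 pairs (x, y) ∈ F_5², evaluate f(x, y) mod 5. Record the zeros.
  x = 0: [0↦2, 1↦3, 2↦2, 3↦4, 4↦4]  zeros at y ∈ ∅
  x = 1: [0↦1, 1↦4, 2↦0, 3↦4, 4↦1]  zeros at y ∈ {2}
  x = 2: [0↦3, 1↦3, 2↦1, 3↦2, 4↦1]  zeros at y ∈ ∅
  x = 3: [0↦3, 1↦0, 2↦0, 3↦3, 4↦4]  zeros at y ∈ {1, 2}
  x = 4: [0↦1, 1↦0, 2↦2, 3↦2, 4↦0]  zeros at y ∈ {1, 4}
Collecting zeros: affine points = {(1, 2), (3, 1), (3, 2), (4, 1), (4, 4)}.
Total count |C(F_5)_aff| = 5.


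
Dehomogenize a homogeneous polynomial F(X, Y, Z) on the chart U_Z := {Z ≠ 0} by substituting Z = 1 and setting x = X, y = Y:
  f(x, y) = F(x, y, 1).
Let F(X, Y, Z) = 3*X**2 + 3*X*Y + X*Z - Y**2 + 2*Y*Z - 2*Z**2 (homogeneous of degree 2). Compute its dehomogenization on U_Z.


f(x, y) = 3*x**2 + 3*x*y + x - y**2 + 2*y - 2

On U_Z we set Z = 1. Each monomial c·X^i·Y^j·Z^k in F becomes c·x^i·y^j·1^k = c·x^i·y^j.
Substituting Z = 1: F(X, Y, 1) = 3*x**2 + 3*x*y + x - y**2 + 2*y - 2.
Note: deg(f) ≤ deg(F) = 2; strict inequality happens when F is divisible by Z (lost terms).


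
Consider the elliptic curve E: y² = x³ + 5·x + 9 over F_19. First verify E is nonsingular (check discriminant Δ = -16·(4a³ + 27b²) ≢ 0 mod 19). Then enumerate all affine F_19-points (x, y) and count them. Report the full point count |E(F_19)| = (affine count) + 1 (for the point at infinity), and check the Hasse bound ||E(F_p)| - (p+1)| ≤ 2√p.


Affine points = {(0, 3), (0, 16), (4, 6), (4, 13), (5, 8), (5, 11), (7, 8), (7, 11), (9, 2), (9, 17), (12, 7), (12, 12), (14, 7), (14, 12), (15, 1), (15, 18), (16, 9), (16, 10)}; affine count = 18; |E(F_19)| = 19.

Discriminant check: Δ ∝ 4a³ + 27b² = 4·5³ + 27·9² = 4·125 + 27·81 ≡ 8 (mod 19). Nonzero ⇒ E is nonsingular.
For each x ∈ F_19, compute rhs = x³ + 5·x + 9 mod 19, then count y ∈ F_19 with y² ≡ rhs.
  x = 0: rhs = 9, matching y values: 3, 16 (2 points).
  x = 1: rhs = 15, matching y values: none (0 points).
  x = 2: rhs = 8, matching y values: none (0 points).
  x = 3: rhs = 13, matching y values: none (0 points).
  x = 4: rhs = 17, matching y values: 6, 13 (2 points).
  x = 5: rhs = 7, matching y values: 8, 11 (2 points).
  x = 6: rhs = 8, matching y values: none (0 points).
  x = 7: rhs = 7, matching y values: 8, 11 (2 points).
  x = 8: rhs = 10, matching y values: none (0 points).
  x = 9: rhs = 4, matching y values: 2, 17 (2 points).
  x = 10: rhs = 14, matching y values: none (0 points).
  x = 11: rhs = 8, matching y values: none (0 points).
  x = 12: rhs = 11, matching y values: 7, 12 (2 points).
  x = 13: rhs = 10, matching y values: none (0 points).
  x = 14: rhs = 11, matching y values: 7, 12 (2 points).
  x = 15: rhs = 1, matching y values: 1, 18 (2 points).
  x = 16: rhs = 5, matching y values: 9, 10 (2 points).
  x = 17: rhs = 10, matching y values: none (0 points).
  x = 18: rhs = 3, matching y values: none (0 points).
Total affine count: 18.
Full point count |E(F_19)| = 18 + 1 = 19.
Hasse bound: |19 − (19+1)| = |-1| = 1 ≤ 2√19 ≈ 8.7178 ✓.


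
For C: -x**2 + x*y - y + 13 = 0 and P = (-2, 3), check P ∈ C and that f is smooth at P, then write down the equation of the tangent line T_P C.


Tangent line at P: 7*x - 3*y + 23 = 0.

Step 1: f(-2, 3) = 0, so P lies on C.
Step 2: partial derivatives
  f_x(x, y) = -2*x + y, f_y(x, y) = x - 1.
  f_x(P) = 7, f_y(P) = -3 (gradient nonzero, so P is smooth).
Step 3: tangent line at P: 7·(x − -2) + -3·(y − 3) = 0.
Expanding: 7*x - 3*y + 23 = 0.


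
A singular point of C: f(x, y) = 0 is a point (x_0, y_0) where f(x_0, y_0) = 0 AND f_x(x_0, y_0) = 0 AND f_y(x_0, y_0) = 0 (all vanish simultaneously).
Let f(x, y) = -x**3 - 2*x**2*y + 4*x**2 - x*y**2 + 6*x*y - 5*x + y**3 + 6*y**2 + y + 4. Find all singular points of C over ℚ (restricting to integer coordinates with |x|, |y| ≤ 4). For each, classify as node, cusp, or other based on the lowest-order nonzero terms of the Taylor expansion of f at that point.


Singular points: {(2, -1)}; classification: cusp.

Compute partial derivatives:
  f_x = -3*x**2 - 4*x*y + 8*x - y**2 + 6*y - 5.
  f_y = -2*x**2 - 2*x*y + 6*x + 3*y**2 + 12*y + 1.
Scan x_0 ∈ {−4, ..., 4}. For each x_0, f_y(x_0, y) is a polynomial in y; find its integer roots y ∈ {−4, ..., 4}, then test f_x and f at those candidates.
  x = -4: f_y(-4, y) = 3*y**2 + 20*y - 55; no integer root y with |y| ≤ 4.
  x = -3: f_y(-3, y) = 3*y**2 + 18*y - 35; no integer root y with |y| ≤ 4.
  x = -2: f_y(-2, y) = 3*y**2 + 16*y - 19; vanishes at y ∈ {1}. (-2, 1): f_x = -20 ≠ 0.
  x = -1: f_y(-1, y) = 3*y**2 + 14*y - 7; no integer root y with |y| ≤ 4.
  x = 0: f_y(0, y) = 3*y**2 + 12*y + 1; no integer root y with |y| ≤ 4.
  x = 1: f_y(1, y) = 3*y**2 + 10*y + 5; no integer root y with |y| ≤ 4.
  x = 2: f_y(2, y) = 3*y**2 + 8*y + 5; vanishes at y ∈ {-1}. (2, -1): f_x = 0, f = 0 — SINGULAR.
  x = 3: f_y(3, y) = 3*y**2 + 6*y + 1; no integer root y with |y| ≤ 4.
  x = 4: f_y(4, y) = 3*y**2 + 4*y - 7; vanishes at y ∈ {1}. (4, 1): f_x = -32 ≠ 0.
Only singular point on the grid: (2, -1).
Classify: substitute x = 2 + u, y = -1 + v and expand: f = -u**3 - 2*u**2*v - u*v**2 + v**3 + v**2.
No constant or linear terms (consistent with a singular point). Quadratic part: v**2. Cubic part: -u**3 - 2*u**2*v - u*v**2 + v**3.
The quadratic part v**2 is a perfect square, so there is a single (double) tangent line v = 0, i.e. y = -1. Restricting the cubic part to that line (v = 0) leaves -u**3 ≠ 0, so f is not divisible by v and the branch is v² ≈ u**3 to lowest order — this is a cusp.
Classification: cusp.


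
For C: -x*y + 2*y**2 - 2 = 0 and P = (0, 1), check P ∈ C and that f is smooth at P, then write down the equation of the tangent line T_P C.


Tangent line at P: -x + 4*y - 4 = 0.

Step 1: f(0, 1) = 0, so P lies on C.
Step 2: partial derivatives
  f_x(x, y) = -y, f_y(x, y) = -x + 4*y.
  f_x(P) = -1, f_y(P) = 4 (gradient nonzero, so P is smooth).
Step 3: tangent line at P: -1·(x − 0) + 4·(y − 1) = 0.
Expanding: -x + 4*y - 4 = 0.


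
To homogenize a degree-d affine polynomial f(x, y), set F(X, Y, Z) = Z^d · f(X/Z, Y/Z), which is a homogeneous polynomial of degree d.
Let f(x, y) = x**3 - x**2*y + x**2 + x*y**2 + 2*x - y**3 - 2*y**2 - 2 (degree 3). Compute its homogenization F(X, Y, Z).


F(X, Y, Z) = X**3 - X**2*Y + X**2*Z + X*Y**2 + 2*X*Z**2 - Y**3 - 2*Y**2*Z - 2*Z**3

deg(f) = 3.
Substitute x = X/Z, y = Y/Z into f, then multiply by Z^3.
  monomial 1·x^3·y^0 ↦ 1·X^3·Y^0·Z^0.
  monomial -1·x^2·y^1 ↦ -1·X^2·Y^1·Z^0.
  monomial 1·x^2·y^0 ↦ 1·X^2·Y^0·Z^1.
  monomial 1·x^1·y^2 ↦ 1·X^1·Y^2·Z^0.
  monomial 2·x^1·y^0 ↦ 2·X^1·Y^0·Z^2.
  monomial -1·x^0·y^3 ↦ -1·X^0·Y^3·Z^0.
  monomial -2·x^0·y^2 ↦ -2·X^0·Y^2·Z^1.
  monomial -2·x^0·y^0 ↦ -2·X^0·Y^0·Z^3.
Collecting: F(X, Y, Z) = X**3 - X**2*Y + X**2*Z + X*Y**2 + 2*X*Z**2 - Y**3 - 2*Y**2*Z - 2*Z**3.


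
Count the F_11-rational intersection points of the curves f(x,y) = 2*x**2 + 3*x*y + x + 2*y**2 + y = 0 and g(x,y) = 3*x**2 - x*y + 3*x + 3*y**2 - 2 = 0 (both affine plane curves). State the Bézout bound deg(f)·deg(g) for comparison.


Common zeros: {(5, 0), (6, 1)}; count = 2; Bézout bound = 4.

deg(f) = 2, deg(g) = 2, so Bézout bound = 4.
Scan x ∈ F_11. For each x, list the y ∈ F_11 with f(x, y) ≡ 0 and those with g(x, y) ≡ 0 (mod 11); the common zeros in that column are the intersection.
  x = 0: f ≡ 0 at y ∈ {0, 5}; g ≡ 0 at y ∈ ∅; common: ∅.
  x = 1: f ≡ 0 at y ∈ {3, 6}; g ≡ 0 at y ∈ ∅; common: ∅.
  x = 2: f ≡ 0 at y ∈ ∅; g ≡ 0 at y ∈ ∅; common: ∅.
  x = 3: f ≡ 0 at y ∈ {1, 5}; g ≡ 0 at y ∈ ∅; common: ∅.
  x = 4: f ≡ 0 at y ∈ ∅; g ≡ 0 at y ∈ ∅; common: ∅.
  x = 5: f ≡ 0 at y ∈ {0, 3}; g ≡ 0 at y ∈ {0, 9}; common: {0}.
  x = 6: f ≡ 0 at y ∈ {1, 6}; g ≡ 0 at y ∈ {1}; common: {1}.
  x = 7: f ≡ 0 at y ∈ ∅; g ≡ 0 at y ∈ {7, 10}; common: ∅.
  x = 8: f ≡ 0 at y ∈ ∅; g ≡ 0 at y ∈ {1, 9}; common: ∅.
  x = 9: f ≡ 0 at y ∈ ∅; g ≡ 0 at y ∈ {7}; common: ∅.
  x = 10: f ≡ 0 at y ∈ ∅; g ≡ 0 at y ∈ {8, 10}; common: ∅.
Collecting: common zeros = {(5, 0), (6, 1)}, so the count is 2.
Comparison with the Bézout bound: 2 ≤ 4 = deg(f)·deg(g), as expected for curves with no common component (the affine F_11-count falls short of the bound because intersections may lie at infinity, over extension fields, or carry multiplicity).


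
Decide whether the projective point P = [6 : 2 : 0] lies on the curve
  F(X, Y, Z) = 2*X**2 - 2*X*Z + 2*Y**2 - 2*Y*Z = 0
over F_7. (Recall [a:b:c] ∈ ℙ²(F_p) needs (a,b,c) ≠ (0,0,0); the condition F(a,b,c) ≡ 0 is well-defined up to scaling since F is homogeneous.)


F(6,2,0) ≡ 3 (mod 7); P is NOT on the curve.

Evaluate F(6, 2, 0) term-by-term (mod 7).
  2*X**2 ↦ 2·36·1·1 = 72
  -2*X*Z ↦ -2·6·1·0 = 0
  2*Y**2 ↦ 2·1·4·1 = 8
  -2*Y*Z ↦ -2·1·2·0 = 0
Sum: F(6, 2, 0) = (72) + (0) + (8) + (0) = 80.
Reducing mod 7: 80 ≡ 3 (mod 7).
Since F(a, b, c) ≡ 3 ≠ 0 (mod 7), P does NOT lie on the curve.


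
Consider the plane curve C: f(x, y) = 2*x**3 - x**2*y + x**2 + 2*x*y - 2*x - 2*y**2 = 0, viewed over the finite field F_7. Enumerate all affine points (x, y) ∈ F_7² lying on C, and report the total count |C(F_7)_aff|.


Affine F_7-points: {(0, 0), (1, 1), (1, 3), (2, 1), (2, 6), (4, 1), (4, 2), (5, 5)}; count = 8.

For each of the 49 pairs (x, y) ∈ F_7², evaluate f(x, y) mod 7. Record the zeros.
  x = 0: [0↦0, 1↦5, 2↦6, 3↦3, 4↦3, 5↦6, 6↦5]  zeros at y ∈ {0}
  x = 1: [0↦1, 1↦0, 2↦2, 3↦0, 4↦1, 5↦5, 6↦5]  zeros at y ∈ {1, 3}
  x = 2: [0↦2, 1↦0, 2↦1, 3↦5, 4↦5, 5↦1, 6↦0]  zeros at y ∈ {1, 6}
  x = 3: [0↦1, 1↦3, 2↦1, 3↦2, 4↦6, 5↦6, 6↦2]  zeros at y ∈ ∅
  x = 4: [0↦3, 1↦0, 2↦0, 3↦3, 4↦2, 5↦4, 6↦2]  zeros at y ∈ {1, 2}
  x = 5: [0↦6, 1↦3, 2↦3, 3↦6, 4↦5, 5↦0, 6↦5]  zeros at y ∈ {5}
  x = 6: [0↦1, 1↦3, 2↦1, 3↦2, 4↦6, 5↦6, 6↦2]  zeros at y ∈ ∅
Collecting zeros: affine points = {(0, 0), (1, 1), (1, 3), (2, 1), (2, 6), (4, 1), (4, 2), (5, 5)}.
Total count |C(F_7)_aff| = 8.


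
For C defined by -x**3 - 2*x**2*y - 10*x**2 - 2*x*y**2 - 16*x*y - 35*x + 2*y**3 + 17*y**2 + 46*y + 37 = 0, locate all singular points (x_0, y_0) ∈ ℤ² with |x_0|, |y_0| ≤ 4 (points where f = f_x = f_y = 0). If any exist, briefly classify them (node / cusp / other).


Singular points: {(-1, -3)}; classification: node.

Compute partial derivatives:
  f_x = -3*x**2 - 4*x*y - 20*x - 2*y**2 - 16*y - 35.
  f_y = -2*x**2 - 4*x*y - 16*x + 6*y**2 + 34*y + 46.
Scan x_0 ∈ {−4, ..., 4}. For each x_0, f_y(x_0, y) is a polynomial in y; find its integer roots y ∈ {−4, ..., 4}, then test f_x and f at those candidates.
  x = -4: f_y(-4, y) = 6*y**2 + 50*y + 78; no integer root y with |y| ≤ 4.
  x = -3: f_y(-3, y) = 6*y**2 + 46*y + 76; no integer root y with |y| ≤ 4.
  x = -2: f_y(-2, y) = 6*y**2 + 42*y + 70; no integer root y with |y| ≤ 4.
  x = -1: f_y(-1, y) = 6*y**2 + 38*y + 60; vanishes at y ∈ {-3}. (-1, -3): f_x = 0, f = 0 — SINGULAR.
  x = 0: f_y(0, y) = 6*y**2 + 34*y + 46; no integer root y with |y| ≤ 4.
  x = 1: f_y(1, y) = 6*y**2 + 30*y + 28; no integer root y with |y| ≤ 4.
  x = 2: f_y(2, y) = 6*y**2 + 26*y + 6; no integer root y with |y| ≤ 4.
  x = 3: f_y(3, y) = 6*y**2 + 22*y - 20; no integer root y with |y| ≤ 4.
  x = 4: f_y(4, y) = 6*y**2 + 18*y - 50; no integer root y with |y| ≤ 4.
Only singular point on the grid: (-1, -3).
Classify: substitute x = -1 + u, y = -3 + v and expand: f = -u**3 - 2*u**2*v - u**2 - 2*u*v**2 + 2*v**3 + v**2.
No constant or linear terms (consistent with a singular point). Quadratic part: -u**2 + v**2. Cubic part: -u**3 - 2*u**2*v - 2*u*v**2 + 2*v**3.
The quadratic part v**2 - u**2 = (v − u)(v + u) splits into two distinct linear factors, so there are two distinct tangent lines y − -3 = ±(x − -1) — this is a node (ordinary double point).
Classification: node.


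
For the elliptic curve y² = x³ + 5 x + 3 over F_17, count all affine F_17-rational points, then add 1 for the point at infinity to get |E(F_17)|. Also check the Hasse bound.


Affine points = {(1, 3), (1, 14), (2, 2), (2, 15), (4, 6), (4, 11), (5, 0), (10, 4), (10, 13), (13, 2), (13, 15), (15, 6), (15, 11)}; affine count = 13; |E(F_17)| = 14.

Discriminant check: Δ ∝ 4a³ + 27b² = 4·5³ + 27·3² = 4·125 + 27·9 ≡ 12 (mod 17). Nonzero ⇒ E is nonsingular.
For each x ∈ F_17, compute rhs = x³ + 5·x + 3 mod 17, then count y ∈ F_17 with y² ≡ rhs.
  x = 0: rhs = 3, matching y values: none (0 points).
  x = 1: rhs = 9, matching y values: 3, 14 (2 points).
  x = 2: rhs = 4, matching y values: 2, 15 (2 points).
  x = 3: rhs = 11, matching y values: none (0 points).
  x = 4: rhs = 2, matching y values: 6, 11 (2 points).
  x = 5: rhs = 0, matching y values: 0 (1 points).
  x = 6: rhs = 11, matching y values: none (0 points).
  x = 7: rhs = 7, matching y values: none (0 points).
  x = 8: rhs = 11, matching y values: none (0 points).
  x = 9: rhs = 12, matching y values: none (0 points).
  x = 10: rhs = 16, matching y values: 4, 13 (2 points).
  x = 11: rhs = 12, matching y values: none (0 points).
  x = 12: rhs = 6, matching y values: none (0 points).
  x = 13: rhs = 4, matching y values: 2, 15 (2 points).
  x = 14: rhs = 12, matching y values: none (0 points).
  x = 15: rhs = 2, matching y values: 6, 11 (2 points).
  x = 16: rhs = 14, matching y values: none (0 points).
Total affine count: 13.
Full point count |E(F_17)| = 13 + 1 = 14.
Hasse bound: |14 − (17+1)| = |-4| = 4 ≤ 2√17 ≈ 8.2462 ✓.


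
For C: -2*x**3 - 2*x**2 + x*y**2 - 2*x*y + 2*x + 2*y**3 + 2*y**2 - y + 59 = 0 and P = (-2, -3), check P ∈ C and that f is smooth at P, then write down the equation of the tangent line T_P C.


Tangent line at P: x + 57*y + 173 = 0.

Step 1: f(-2, -3) = 0, so P lies on C.
Step 2: partial derivatives
  f_x(x, y) = -6*x**2 - 4*x + y**2 - 2*y + 2, f_y(x, y) = 2*x*y - 2*x + 6*y**2 + 4*y - 1.
  f_x(P) = 1, f_y(P) = 57 (gradient nonzero, so P is smooth).
Step 3: tangent line at P: 1·(x − -2) + 57·(y − -3) = 0.
Expanding: x + 57*y + 173 = 0.


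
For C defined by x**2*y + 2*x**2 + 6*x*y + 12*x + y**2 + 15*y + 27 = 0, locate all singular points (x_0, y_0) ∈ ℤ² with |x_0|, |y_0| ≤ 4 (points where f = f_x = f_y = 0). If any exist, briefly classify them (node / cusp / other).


Singular points: {(-3, -3)}; classification: node.

Compute partial derivatives:
  f_x = 2*x*y + 4*x + 6*y + 12.
  f_y = x**2 + 6*x + 2*y + 15.
Scan x_0 ∈ {−4, ..., 4}. For each x_0, f_y(x_0, y) is a polynomial in y; find its integer roots y ∈ {−4, ..., 4}, then test f_x and f at those candidates.
  x = -4: f_y(-4, y) = 2*y + 7; no integer root y with |y| ≤ 4.
  x = -3: f_y(-3, y) = 2*y + 6; vanishes at y ∈ {-3}. (-3, -3): f_x = 0, f = 0 — SINGULAR.
  x = -2: f_y(-2, y) = 2*y + 7; no integer root y with |y| ≤ 4.
  x = -1: f_y(-1, y) = 2*y + 10; no integer root y with |y| ≤ 4.
  x = 0: f_y(0, y) = 2*y + 15; no integer root y with |y| ≤ 4.
  x = 1: f_y(1, y) = 2*y + 22; no integer root y with |y| ≤ 4.
  x = 2: f_y(2, y) = 2*y + 31; no integer root y with |y| ≤ 4.
  x = 3: f_y(3, y) = 2*y + 42; no integer root y with |y| ≤ 4.
  x = 4: f_y(4, y) = 2*y + 55; no integer root y with |y| ≤ 4.
Only singular point on the grid: (-3, -3).
Classify: substitute x = -3 + u, y = -3 + v and expand: f = u**2*v - u**2 + v**2.
No constant or linear terms (consistent with a singular point). Quadratic part: -u**2 + v**2. Cubic part: u**2*v.
The quadratic part v**2 - u**2 = (v − u)(v + u) splits into two distinct linear factors, so there are two distinct tangent lines y − -3 = ±(x − -3) — this is a node (ordinary double point).
Classification: node.


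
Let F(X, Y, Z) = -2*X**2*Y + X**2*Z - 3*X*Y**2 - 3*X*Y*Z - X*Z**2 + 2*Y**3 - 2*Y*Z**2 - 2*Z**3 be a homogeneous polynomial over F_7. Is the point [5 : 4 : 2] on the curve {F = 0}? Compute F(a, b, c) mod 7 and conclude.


F(5,4,2) ≡ 5 (mod 7); P is NOT on the curve.

Evaluate F(5, 4, 2) term-by-term (mod 7).
  -2*X**2*Y ↦ -2·25·4·1 = -200
  X**2*Z ↦ 1·25·1·2 = 50
  -3*X*Y**2 ↦ -3·5·16·1 = -240
  -3*X*Y*Z ↦ -3·5·4·2 = -120
  -X*Z**2 ↦ -1·5·1·4 = -20
  2*Y**3 ↦ 2·1·64·1 = 128
  -2*Y*Z**2 ↦ -2·1·4·4 = -32
  -2*Z**3 ↦ -2·1·1·8 = -16
Sum: F(5, 4, 2) = (-200) + (50) + (-240) + (-120) + (-20) + (128) + (-32) + (-16) = -450.
Reducing mod 7: -450 ≡ 5 (mod 7).
Since F(a, b, c) ≡ 5 ≠ 0 (mod 7), P does NOT lie on the curve.


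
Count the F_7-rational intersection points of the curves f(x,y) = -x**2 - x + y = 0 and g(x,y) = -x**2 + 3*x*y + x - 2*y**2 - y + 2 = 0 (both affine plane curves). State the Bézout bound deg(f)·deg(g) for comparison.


Common zeros: {(2, 6), (3, 5), (6, 0)}; count = 3; Bézout bound = 4.

deg(f) = 2, deg(g) = 2, so Bézout bound = 4.
Scan x ∈ F_7. For each x, list the y ∈ F_7 with f(x, y) ≡ 0 and those with g(x, y) ≡ 0 (mod 7); the common zeros in that column are the intersection.
  x = 0: f ≡ 0 at y ∈ {0}; g ≡ 0 at y ∈ ∅; common: ∅.
  x = 1: f ≡ 0 at y ∈ {2}; g ≡ 0 at y ∈ ∅; common: ∅.
  x = 2: f ≡ 0 at y ∈ {6}; g ≡ 0 at y ∈ {0, 6}; common: {6}.
  x = 3: f ≡ 0 at y ∈ {5}; g ≡ 0 at y ∈ {5, 6}; common: {5}.
  x = 4: f ≡ 0 at y ∈ {6}; g ≡ 0 at y ∈ ∅; common: ∅.
  x = 5: f ≡ 0 at y ∈ {2}; g ≡ 0 at y ∈ ∅; common: ∅.
  x = 6: f ≡ 0 at y ∈ {0}; g ≡ 0 at y ∈ {0, 5}; common: {0}.
Collecting: common zeros = {(2, 6), (3, 5), (6, 0)}, so the count is 3.
Comparison with the Bézout bound: 3 ≤ 4 = deg(f)·deg(g), as expected for curves with no common component (the affine F_7-count falls short of the bound because intersections may lie at infinity, over extension fields, or carry multiplicity).


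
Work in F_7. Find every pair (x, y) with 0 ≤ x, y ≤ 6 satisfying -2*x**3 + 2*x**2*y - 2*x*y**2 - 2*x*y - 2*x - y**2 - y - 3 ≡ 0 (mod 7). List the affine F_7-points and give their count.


Affine F_7-points: {(1, 0), (1, 2), (2, 4), (2, 5), (3, 0), (5, 3), (5, 5)}; count = 7.

For each of the 49 pairs (x, y) ∈ F_7², evaluate f(x, y) mod 7. Record the zeros.
  x = 0: [0↦4, 1↦2, 2↦5, 3↦6, 4↦5, 5↦2, 6↦4]  zeros at y ∈ ∅
  x = 1: [0↦0, 1↦3, 2↦0, 3↦5, 4↦4, 5↦4, 6↦5]  zeros at y ∈ {0, 2}
  x = 2: [0↦5, 1↦3, 2↦5, 3↦4, 4↦0, 5↦0, 6↦4]  zeros at y ∈ {4, 5}
  x = 3: [0↦0, 1↦4, 2↦1, 3↦5, 4↦2, 5↦6, 6↦3]  zeros at y ∈ {0}
  x = 4: [0↦1, 1↦1, 2↦4, 3↦3, 4↦5, 5↦3, 6↦4]  zeros at y ∈ ∅
  x = 5: [0↦3, 1↦3, 2↦2, 3↦0, 4↦4, 5↦0, 6↦2]  zeros at y ∈ {3, 5}
  x = 6: [0↦1, 1↦5, 2↦4, 3↦5, 4↦1, 5↦6, 6↦6]  zeros at y ∈ ∅
Collecting zeros: affine points = {(1, 0), (1, 2), (2, 4), (2, 5), (3, 0), (5, 3), (5, 5)}.
Total count |C(F_7)_aff| = 7.


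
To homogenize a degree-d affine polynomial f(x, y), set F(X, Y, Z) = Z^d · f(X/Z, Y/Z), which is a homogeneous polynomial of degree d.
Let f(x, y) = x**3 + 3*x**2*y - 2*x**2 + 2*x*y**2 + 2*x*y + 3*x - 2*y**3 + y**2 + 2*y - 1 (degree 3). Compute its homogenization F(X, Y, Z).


F(X, Y, Z) = X**3 + 3*X**2*Y - 2*X**2*Z + 2*X*Y**2 + 2*X*Y*Z + 3*X*Z**2 - 2*Y**3 + Y**2*Z + 2*Y*Z**2 - Z**3

deg(f) = 3.
Substitute x = X/Z, y = Y/Z into f, then multiply by Z^3.
  monomial 1·x^3·y^0 ↦ 1·X^3·Y^0·Z^0.
  monomial 3·x^2·y^1 ↦ 3·X^2·Y^1·Z^0.
  monomial -2·x^2·y^0 ↦ -2·X^2·Y^0·Z^1.
  monomial 2·x^1·y^2 ↦ 2·X^1·Y^2·Z^0.
  monomial 2·x^1·y^1 ↦ 2·X^1·Y^1·Z^1.
  monomial 3·x^1·y^0 ↦ 3·X^1·Y^0·Z^2.
  monomial -2·x^0·y^3 ↦ -2·X^0·Y^3·Z^0.
  monomial 1·x^0·y^2 ↦ 1·X^0·Y^2·Z^1.
  monomial 2·x^0·y^1 ↦ 2·X^0·Y^1·Z^2.
  monomial -1·x^0·y^0 ↦ -1·X^0·Y^0·Z^3.
Collecting: F(X, Y, Z) = X**3 + 3*X**2*Y - 2*X**2*Z + 2*X*Y**2 + 2*X*Y*Z + 3*X*Z**2 - 2*Y**3 + Y**2*Z + 2*Y*Z**2 - Z**3.


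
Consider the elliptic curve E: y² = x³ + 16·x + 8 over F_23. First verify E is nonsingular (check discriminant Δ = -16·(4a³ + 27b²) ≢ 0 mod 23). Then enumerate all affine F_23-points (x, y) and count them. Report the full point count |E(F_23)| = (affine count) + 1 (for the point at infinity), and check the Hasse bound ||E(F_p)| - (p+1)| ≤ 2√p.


Affine points = {(0, 10), (0, 13), (1, 5), (1, 18), (2, 5), (2, 18), (5, 11), (5, 12), (7, 7), (7, 16), (8, 2), (8, 21), (10, 8), (10, 15), (14, 3), (14, 20), (15, 9), (15, 14), (16, 6), (16, 17), (17, 8), (17, 15), (19, 8), (19, 15), (20, 5), (20, 18)}; affine count = 26; |E(F_23)| = 27.

Discriminant check: Δ ∝ 4a³ + 27b² = 4·16³ + 27·8² = 4·4096 + 27·64 ≡ 11 (mod 23). Nonzero ⇒ E is nonsingular.
For each x ∈ F_23, compute rhs = x³ + 16·x + 8 mod 23, then count y ∈ F_23 with y² ≡ rhs.
  x = 0: rhs = 8, matching y values: 10, 13 (2 points).
  x = 1: rhs = 2, matching y values: 5, 18 (2 points).
  x = 2: rhs = 2, matching y values: 5, 18 (2 points).
  x = 3: rhs = 14, matching y values: none (0 points).
  x = 4: rhs = 21, matching y values: none (0 points).
  x = 5: rhs = 6, matching y values: 11, 12 (2 points).
  x = 6: rhs = 21, matching y values: none (0 points).
  x = 7: rhs = 3, matching y values: 7, 16 (2 points).
  x = 8: rhs = 4, matching y values: 2, 21 (2 points).
  x = 9: rhs = 7, matching y values: none (0 points).
  x = 10: rhs = 18, matching y values: 8, 15 (2 points).
  x = 11: rhs = 20, matching y values: none (0 points).
  x = 12: rhs = 19, matching y values: none (0 points).
  x = 13: rhs = 21, matching y values: none (0 points).
  x = 14: rhs = 9, matching y values: 3, 20 (2 points).
  x = 15: rhs = 12, matching y values: 9, 14 (2 points).
  x = 16: rhs = 13, matching y values: 6, 17 (2 points).
  x = 17: rhs = 18, matching y values: 8, 15 (2 points).
  x = 18: rhs = 10, matching y values: none (0 points).
  x = 19: rhs = 18, matching y values: 8, 15 (2 points).
  x = 20: rhs = 2, matching y values: 5, 18 (2 points).
  x = 21: rhs = 14, matching y values: none (0 points).
  x = 22: rhs = 14, matching y values: none (0 points).
Total affine count: 26.
Full point count |E(F_23)| = 26 + 1 = 27.
Hasse bound: |27 − (23+1)| = |3| = 3 ≤ 2√23 ≈ 9.5917 ✓.
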